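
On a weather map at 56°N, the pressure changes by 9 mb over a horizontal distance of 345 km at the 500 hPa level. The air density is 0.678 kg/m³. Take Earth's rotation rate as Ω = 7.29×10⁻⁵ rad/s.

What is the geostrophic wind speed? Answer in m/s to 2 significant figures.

Coriolis parameter at 56°N:
f = 2Ω sin φ = 2 × 7.29×10⁻⁵ × sin 56° = 1.21×10⁻⁴ s⁻¹
Pressure gradient: |∂P/∂n| = 900 Pa / 345000 m = 2.61×10⁻³ Pa/m
Geostrophic balance (pressure-gradient force = Coriolis force):
V_g = (1/(fρ)) |∂P/∂n| = 2.61×10⁻³ / (1.21×10⁻⁴ × 0.678) = 31.8 m/s

32 m/s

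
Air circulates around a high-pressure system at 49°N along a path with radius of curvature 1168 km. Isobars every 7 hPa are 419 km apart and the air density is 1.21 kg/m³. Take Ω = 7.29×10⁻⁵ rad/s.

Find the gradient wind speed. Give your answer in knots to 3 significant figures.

Coriolis parameter at 49°N:
f = 2Ω sin φ = 2 × 7.29×10⁻⁵ × sin 49° = 1.10×10⁻⁴ s⁻¹
Pressure gradient: |∂P/∂n| = 700 Pa / 419000 m = 1.67×10⁻³ Pa/m
Geostrophic speed: V_g = |∂P/∂n|/(fρ) = 1.67×10⁻³/(1.10×10⁻⁴ × 1.21) = 12.5 m/s
Around a high, pressure-gradient force acts outward with centrifugal, so Coriolis balances both:
fV = (1/ρ)|∂P/∂n| + V²/R  →  V² − fR·V + fR·V_g = 0
With fR = 1.10×10⁻⁴ × 1168×10³ m = 129 m/s:
V = [fR − √((fR)² − 4 fR V_g)]/2 = [129 − √(129² − 4×129×12.5)]/2 = 14.1 m/s
Supergeostrophic (V > V_g = 12.5 m/s), as expected around a high.
Converting: 14.1 m/s × 1.944 = 27.4 knots

27.4 knots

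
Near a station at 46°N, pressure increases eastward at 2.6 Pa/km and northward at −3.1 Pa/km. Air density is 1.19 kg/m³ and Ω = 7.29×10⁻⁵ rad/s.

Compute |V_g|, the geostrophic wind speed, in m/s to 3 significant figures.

32.4 m/s

Coriolis parameter at 46°N:
f = 2Ω sin φ = 2 × 7.29×10⁻⁵ × sin 46° = 1.05×10⁻⁴ s⁻¹
Component geostrophic relations (x east, y north):
u_g = −(1/(fρ)) ∂P/∂y,  v_g = (1/(fρ)) ∂P/∂x
u_g = −(−3.1×10⁻³)/(1.05×10⁻⁴ × 1.19) = 24.8 m/s;  v_g = (2.6×10⁻³)/(1.05×10⁻⁴ × 1.19) = 20.8 m/s
|V_g| = √(u_g² + v_g²) = 32.4 m/s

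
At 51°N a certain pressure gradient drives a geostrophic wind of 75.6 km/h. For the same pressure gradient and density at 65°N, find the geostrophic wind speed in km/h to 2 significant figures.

65 km/h

With the same pressure gradient and density, V_g ∝ 1/f ∝ 1/sin φ.
V₂ = V₁ · sin φ₁ / sin φ₂ = 75.6 × sin 51° / sin 65°
V₂ = 75.6 × 0.7771/0.9063 = 65 km/h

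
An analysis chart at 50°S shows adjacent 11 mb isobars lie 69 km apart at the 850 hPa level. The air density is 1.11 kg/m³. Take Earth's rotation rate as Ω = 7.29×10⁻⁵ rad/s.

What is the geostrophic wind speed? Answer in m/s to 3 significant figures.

129 m/s

Coriolis parameter at 50°S:
f = 2Ω sin φ = 2 × 7.29×10⁻⁵ × sin 50° = 1.12×10⁻⁴ s⁻¹
Pressure gradient: |∂P/∂n| = 1100 Pa / 69000 m = 1.59×10⁻² Pa/m
Geostrophic balance (pressure-gradient force = Coriolis force):
V_g = (1/(fρ)) |∂P/∂n| = 1.59×10⁻² / (1.12×10⁻⁴ × 1.11) = 129 m/s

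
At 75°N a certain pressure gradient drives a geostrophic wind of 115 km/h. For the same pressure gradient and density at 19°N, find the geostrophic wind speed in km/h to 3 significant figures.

341 km/h

With the same pressure gradient and density, V_g ∝ 1/f ∝ 1/sin φ.
V₂ = V₁ · sin φ₁ / sin φ₂ = 115 × sin 75° / sin 19°
V₂ = 115 × 0.9659/0.3256 = 341 km/h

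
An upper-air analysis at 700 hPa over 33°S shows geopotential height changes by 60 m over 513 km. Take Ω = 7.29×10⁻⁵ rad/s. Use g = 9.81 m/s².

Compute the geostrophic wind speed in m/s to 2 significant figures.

14 m/s

Coriolis parameter at 33°S:
f = 2Ω sin φ = 2 × 7.29×10⁻⁵ × sin 33° = 7.94×10⁻⁵ s⁻¹
Height gradient: |∂Z/∂n| = 60 m / 513000 m = 1.17×10⁻⁴
On a pressure surface, geostrophic balance gives V_g = (g/f)|∂Z/∂n|:
V_g = 9.81 × 1.17×10⁻⁴ / 7.94×10⁻⁵ = 14.4 m/s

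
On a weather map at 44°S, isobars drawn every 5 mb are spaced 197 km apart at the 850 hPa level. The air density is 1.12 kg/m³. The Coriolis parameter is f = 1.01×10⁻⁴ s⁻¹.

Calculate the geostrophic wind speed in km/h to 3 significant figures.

Pressure gradient: |∂P/∂n| = 500 Pa / 197000 m = 2.54×10⁻³ Pa/m
Geostrophic balance (pressure-gradient force = Coriolis force):
V_g = (1/(fρ)) |∂P/∂n| = 2.54×10⁻³ / (1.01×10⁻⁴ × 1.12) = 22.4 m/s
Converting: 22.4 m/s × 3.6 = 80.8 km/h

80.8 km/h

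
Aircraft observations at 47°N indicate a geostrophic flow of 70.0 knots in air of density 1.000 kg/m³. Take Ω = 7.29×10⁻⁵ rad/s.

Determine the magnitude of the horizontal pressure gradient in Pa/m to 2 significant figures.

Coriolis parameter at 47°N:
f = 2Ω sin φ = 2 × 7.29×10⁻⁵ × sin 47° = 1.07×10⁻⁴ s⁻¹
Wind speed in SI: 70.0 knots = 36.0 m/s
Geostrophic balance rearranged: |∂P/∂n| = f ρ V_g
|∂P/∂n| = 1.07×10⁻⁴ × 1.000 × 36.0 = 3.84×10⁻³ Pa/m

3.8×10⁻³ Pa/m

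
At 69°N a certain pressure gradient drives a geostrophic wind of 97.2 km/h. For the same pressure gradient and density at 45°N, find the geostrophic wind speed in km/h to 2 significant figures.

130 km/h

With the same pressure gradient and density, V_g ∝ 1/f ∝ 1/sin φ.
V₂ = V₁ · sin φ₁ / sin φ₂ = 97.2 × sin 69° / sin 45°
V₂ = 97.2 × 0.9336/0.7071 = 130 km/h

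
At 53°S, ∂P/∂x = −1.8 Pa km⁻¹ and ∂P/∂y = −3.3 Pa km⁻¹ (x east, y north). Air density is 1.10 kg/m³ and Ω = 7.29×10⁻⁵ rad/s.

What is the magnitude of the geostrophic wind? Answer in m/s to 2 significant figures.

29 m/s

Coriolis parameter at 53°S:
f = 2Ω sin φ = 2 × 7.29×10⁻⁵ × sin 53° = 1.16×10⁻⁴ s⁻¹
In the Southern Hemisphere f is negative: f = −1.16×10⁻⁴ s⁻¹.
Component geostrophic relations (x east, y north):
u_g = −(1/(fρ)) ∂P/∂y,  v_g = (1/(fρ)) ∂P/∂x
u_g = −(−3.3×10⁻³)/(−1.16×10⁻⁴ × 1.10) = −25.8 m/s;  v_g = (−1.8×10⁻³)/(−1.16×10⁻⁴ × 1.10) = 14.1 m/s
|V_g| = √(u_g² + v_g²) = 29.3 m/s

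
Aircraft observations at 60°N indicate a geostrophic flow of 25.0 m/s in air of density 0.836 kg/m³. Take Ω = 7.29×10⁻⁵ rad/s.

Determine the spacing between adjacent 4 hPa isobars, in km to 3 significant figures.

152 km

Coriolis parameter at 60°N:
f = 2Ω sin φ = 2 × 7.29×10⁻⁵ × sin 60° = 1.26×10⁻⁴ s⁻¹
Geostrophic balance rearranged: |∂P/∂n| = f ρ V_g
|∂P/∂n| = 1.26×10⁻⁴ × 0.836 × 25.0 = 2.64×10⁻³ Pa/m
Isobar spacing: Δn = ΔP/|∂P/∂n| = 400 Pa / 2.64×10⁻³ Pa/m = 151574 m ≈ 152 km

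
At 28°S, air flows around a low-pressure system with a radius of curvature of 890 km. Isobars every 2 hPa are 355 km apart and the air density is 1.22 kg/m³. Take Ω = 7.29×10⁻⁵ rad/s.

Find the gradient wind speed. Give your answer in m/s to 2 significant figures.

Coriolis parameter at 28°S:
f = 2Ω sin φ = 2 × 7.29×10⁻⁵ × sin 28° = 6.84×10⁻⁵ s⁻¹
Pressure gradient: |∂P/∂n| = 200 Pa / 355000 m = 5.63×10⁻⁴ Pa/m
Geostrophic speed: V_g = |∂P/∂n|/(fρ) = 5.63×10⁻⁴/(6.84×10⁻⁵ × 1.22) = 6.75 m/s
Around a low, centrifugal force acts outward with Coriolis, so pressure-gradient force balances both:
(1/ρ)|∂P/∂n| = fV + V²/R  →  V² + fR·V − fR·V_g = 0
With fR = 6.84×10⁻⁵ × 890×10³ m = 60.9 m/s:
V = [−fR + √((fR)² + 4 fR V_g)]/2 = [−60.9 + √(60.9² + 4×60.9×6.75)]/2 = 6.13 m/s
Subgeostrophic (V < V_g = 6.75 m/s), as expected around a low.

6.1 m/s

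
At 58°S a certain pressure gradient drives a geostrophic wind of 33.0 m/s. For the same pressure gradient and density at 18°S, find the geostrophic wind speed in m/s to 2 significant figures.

91 m/s

With the same pressure gradient and density, V_g ∝ 1/f ∝ 1/sin φ.
V₂ = V₁ · sin φ₁ / sin φ₂ = 33.0 × sin 58° / sin 18°
V₂ = 33.0 × 0.8480/0.3090 = 91 m/s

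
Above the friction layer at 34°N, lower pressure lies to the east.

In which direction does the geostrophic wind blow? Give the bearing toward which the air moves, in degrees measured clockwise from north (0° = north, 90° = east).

180°

The pressure-gradient force points toward the east (bearing 090°).
Geostrophic balance: in the Northern Hemisphere the Coriolis force deflects motion to the right, so the geostrophic wind blows 90° to the right of the pressure-gradient force (low pressure on the left).
Rotating 090° by 90° clockwise gives 180° — the wind blows toward the south.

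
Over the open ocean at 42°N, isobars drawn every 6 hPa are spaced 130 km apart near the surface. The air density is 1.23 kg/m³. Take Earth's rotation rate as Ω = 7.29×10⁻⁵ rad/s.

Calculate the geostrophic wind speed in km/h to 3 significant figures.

Coriolis parameter at 42°N:
f = 2Ω sin φ = 2 × 7.29×10⁻⁵ × sin 42° = 9.76×10⁻⁵ s⁻¹
Pressure gradient: |∂P/∂n| = 600 Pa / 130000 m = 4.62×10⁻³ Pa/m
Geostrophic balance (pressure-gradient force = Coriolis force):
V_g = (1/(fρ)) |∂P/∂n| = 4.62×10⁻³ / (9.76×10⁻⁵ × 1.23) = 38.5 m/s
Converting: 38.5 m/s × 3.6 = 138 km/h

138 km/h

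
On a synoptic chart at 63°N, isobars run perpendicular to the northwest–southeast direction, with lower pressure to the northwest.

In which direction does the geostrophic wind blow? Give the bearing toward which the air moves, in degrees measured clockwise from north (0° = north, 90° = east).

045°

The pressure-gradient force points toward the northwest (bearing 315°).
Geostrophic balance: in the Northern Hemisphere the Coriolis force deflects motion to the right, so the geostrophic wind blows 90° to the right of the pressure-gradient force (low pressure on the left).
Rotating 315° by 90° clockwise gives 045° — the wind blows toward the northeast.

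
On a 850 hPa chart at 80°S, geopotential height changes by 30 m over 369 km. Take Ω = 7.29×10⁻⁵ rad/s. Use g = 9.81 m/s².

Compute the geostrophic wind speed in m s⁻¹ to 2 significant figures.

Coriolis parameter at 80°S:
f = 2Ω sin φ = 2 × 7.29×10⁻⁵ × sin 80° = 1.44×10⁻⁴ s⁻¹
Height gradient: |∂Z/∂n| = 30 m / 369000 m = 8.13×10⁻⁵
On a pressure surface, geostrophic balance gives V_g = (g/f)|∂Z/∂n|:
V_g = 9.81 × 8.13×10⁻⁵ / 1.44×10⁻⁴ = 5.55 m/s

5.6 m s⁻¹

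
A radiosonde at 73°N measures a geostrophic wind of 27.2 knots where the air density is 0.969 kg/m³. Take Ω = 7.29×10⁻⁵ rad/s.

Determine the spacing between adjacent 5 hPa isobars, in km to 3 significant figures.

264 km

Coriolis parameter at 73°N:
f = 2Ω sin φ = 2 × 7.29×10⁻⁵ × sin 73° = 1.39×10⁻⁴ s⁻¹
Wind speed in SI: 27.2 knots = 14.0 m/s
Geostrophic balance rearranged: |∂P/∂n| = f ρ V_g
|∂P/∂n| = 1.39×10⁻⁴ × 0.969 × 14.0 = 1.89×10⁻³ Pa/m
Isobar spacing: Δn = ΔP/|∂P/∂n| = 500 Pa / 1.89×10⁻³ Pa/m = 264475 m ≈ 264 km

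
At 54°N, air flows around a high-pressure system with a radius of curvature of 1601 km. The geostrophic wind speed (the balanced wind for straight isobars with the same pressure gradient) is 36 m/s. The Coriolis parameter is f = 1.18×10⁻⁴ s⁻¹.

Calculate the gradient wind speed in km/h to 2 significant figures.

Around a high, pressure-gradient force acts outward with centrifugal, so Coriolis balances both:
fV = (1/ρ)|∂P/∂n| + V²/R  →  V² − fR·V + fR·V_g = 0
With fR = 1.18×10⁻⁴ × 1601×10³ m = 189 m/s:
V = [fR − √((fR)² − 4 fR V_g)]/2 = [189 − √(189² − 4×189×36)]/2 = 48.4 m/s
Supergeostrophic (V > V_g = 36 m/s), as expected around a high.
Converting: 48.4 m/s × 3.6 = 170 km/h

170 km/h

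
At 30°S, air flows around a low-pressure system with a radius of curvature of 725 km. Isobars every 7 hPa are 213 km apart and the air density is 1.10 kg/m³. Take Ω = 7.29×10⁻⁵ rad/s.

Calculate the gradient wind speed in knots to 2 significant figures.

Coriolis parameter at 30°S:
f = 2Ω sin φ = 2 × 7.29×10⁻⁵ × sin 30° = 7.29×10⁻⁵ s⁻¹
Pressure gradient: |∂P/∂n| = 700 Pa / 213000 m = 3.29×10⁻³ Pa/m
Geostrophic speed: V_g = |∂P/∂n|/(fρ) = 3.29×10⁻³/(7.29×10⁻⁵ × 1.10) = 41.0 m/s
Around a low, centrifugal force acts outward with Coriolis, so pressure-gradient force balances both:
(1/ρ)|∂P/∂n| = fV + V²/R  →  V² + fR·V − fR·V_g = 0
With fR = 7.29×10⁻⁵ × 725×10³ m = 52.9 m/s:
V = [−fR + √((fR)² + 4 fR V_g)]/2 = [−52.9 + √(52.9² + 4×52.9×41)]/2 = 27.1 m/s
Subgeostrophic (V < V_g = 41 m/s), as expected around a low.
Converting: 27.1 m/s × 1.944 = 53 knots

53 knots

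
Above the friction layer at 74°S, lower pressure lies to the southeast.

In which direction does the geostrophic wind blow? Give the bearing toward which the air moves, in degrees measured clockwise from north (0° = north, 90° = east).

The pressure-gradient force points toward the southeast (bearing 135°).
Geostrophic balance: in the Southern Hemisphere the Coriolis force deflects motion to the left, so the geostrophic wind blows 90° to the left of the pressure-gradient force (low pressure on the right).
Rotating 135° by 90° counterclockwise gives 045° — the wind blows toward the northeast.

045°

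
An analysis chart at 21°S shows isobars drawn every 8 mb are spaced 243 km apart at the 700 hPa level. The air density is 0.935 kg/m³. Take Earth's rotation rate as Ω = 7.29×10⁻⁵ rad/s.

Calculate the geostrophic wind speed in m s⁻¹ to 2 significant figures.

67 m s⁻¹

Coriolis parameter at 21°S:
f = 2Ω sin φ = 2 × 7.29×10⁻⁵ × sin 21° = 5.23×10⁻⁵ s⁻¹
Pressure gradient: |∂P/∂n| = 800 Pa / 243000 m = 3.29×10⁻³ Pa/m
Geostrophic balance (pressure-gradient force = Coriolis force):
V_g = (1/(fρ)) |∂P/∂n| = 3.29×10⁻³ / (5.23×10⁻⁵ × 0.935) = 67.4 m/s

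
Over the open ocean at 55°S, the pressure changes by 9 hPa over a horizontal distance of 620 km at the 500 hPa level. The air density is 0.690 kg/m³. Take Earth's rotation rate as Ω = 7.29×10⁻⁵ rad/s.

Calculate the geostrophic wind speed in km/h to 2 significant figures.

63 km/h

Coriolis parameter at 55°S:
f = 2Ω sin φ = 2 × 7.29×10⁻⁵ × sin 55° = 1.19×10⁻⁴ s⁻¹
Pressure gradient: |∂P/∂n| = 900 Pa / 620000 m = 1.45×10⁻³ Pa/m
Geostrophic balance (pressure-gradient force = Coriolis force):
V_g = (1/(fρ)) |∂P/∂n| = 1.45×10⁻³ / (1.19×10⁻⁴ × 0.690) = 17.6 m/s
Converting: 17.6 m/s × 3.6 = 63 km/h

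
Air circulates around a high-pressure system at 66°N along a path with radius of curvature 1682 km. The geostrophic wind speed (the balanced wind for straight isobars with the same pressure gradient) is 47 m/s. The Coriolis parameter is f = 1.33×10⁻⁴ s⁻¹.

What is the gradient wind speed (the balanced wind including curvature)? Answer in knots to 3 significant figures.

131 knots

Around a high, pressure-gradient force acts outward with centrifugal, so Coriolis balances both:
fV = (1/ρ)|∂P/∂n| + V²/R  →  V² − fR·V + fR·V_g = 0
With fR = 1.33×10⁻⁴ × 1682×10³ m = 224 m/s:
V = [fR − √((fR)² − 4 fR V_g)]/2 = [224 − √(224² − 4×224×47)]/2 = 67.2 m/s
Supergeostrophic (V > V_g = 47 m/s), as expected around a high.
Converting: 67.2 m/s × 1.944 = 131 knots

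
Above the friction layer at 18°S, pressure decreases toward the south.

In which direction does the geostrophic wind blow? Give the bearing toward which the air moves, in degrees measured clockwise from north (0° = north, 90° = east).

The pressure-gradient force points toward the south (bearing 180°).
Geostrophic balance: in the Southern Hemisphere the Coriolis force deflects motion to the left, so the geostrophic wind blows 90° to the left of the pressure-gradient force (low pressure on the right).
Rotating 180° by 90° counterclockwise gives 090° — the wind blows toward the east.

090°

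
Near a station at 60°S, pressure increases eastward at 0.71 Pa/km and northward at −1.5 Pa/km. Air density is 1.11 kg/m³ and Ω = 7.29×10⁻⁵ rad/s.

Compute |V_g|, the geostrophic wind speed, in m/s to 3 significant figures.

11.8 m/s

Coriolis parameter at 60°S:
f = 2Ω sin φ = 2 × 7.29×10⁻⁵ × sin 60° = 1.26×10⁻⁴ s⁻¹
In the Southern Hemisphere f is negative: f = −1.26×10⁻⁴ s⁻¹.
Component geostrophic relations (x east, y north):
u_g = −(1/(fρ)) ∂P/∂y,  v_g = (1/(fρ)) ∂P/∂x
u_g = −(−1.5×10⁻³)/(−1.26×10⁻⁴ × 1.11) = −10.7 m/s;  v_g = (0.71×10⁻³)/(−1.26×10⁻⁴ × 1.11) = −5.07 m/s
|V_g| = √(u_g² + v_g²) = 11.8 m/s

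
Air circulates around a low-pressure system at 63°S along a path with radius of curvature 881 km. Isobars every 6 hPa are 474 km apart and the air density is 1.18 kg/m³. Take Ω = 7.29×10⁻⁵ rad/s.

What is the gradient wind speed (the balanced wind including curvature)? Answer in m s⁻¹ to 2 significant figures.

Coriolis parameter at 63°S:
f = 2Ω sin φ = 2 × 7.29×10⁻⁵ × sin 63° = 1.30×10⁻⁴ s⁻¹
Pressure gradient: |∂P/∂n| = 600 Pa / 474000 m = 1.27×10⁻³ Pa/m
Geostrophic speed: V_g = |∂P/∂n|/(fρ) = 1.27×10⁻³/(1.30×10⁻⁴ × 1.18) = 8.26 m/s
Around a low, centrifugal force acts outward with Coriolis, so pressure-gradient force balances both:
(1/ρ)|∂P/∂n| = fV + V²/R  →  V² + fR·V − fR·V_g = 0
With fR = 1.30×10⁻⁴ × 881×10³ m = 114 m/s:
V = [−fR + √((fR)² + 4 fR V_g)]/2 = [−114 + √(114² + 4×114×8.26)]/2 = 7.73 m/s
Subgeostrophic (V < V_g = 8.26 m/s), as expected around a low.

7.7 m s⁻¹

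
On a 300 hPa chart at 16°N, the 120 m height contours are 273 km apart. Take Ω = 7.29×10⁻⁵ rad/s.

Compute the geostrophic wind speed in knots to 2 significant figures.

210 knots

Coriolis parameter at 16°N:
f = 2Ω sin φ = 2 × 7.29×10⁻⁵ × sin 16° = 4.02×10⁻⁵ s⁻¹
Height gradient: |∂Z/∂n| = 120 m / 273000 m = 4.40×10⁻⁴
On a pressure surface, geostrophic balance gives V_g = (g/f)|∂Z/∂n|:
V_g = 9.81 × 4.40×10⁻⁴ / 4.02×10⁻⁵ = 107 m/s
Converting: 107 m/s × 1.944 = 210 knots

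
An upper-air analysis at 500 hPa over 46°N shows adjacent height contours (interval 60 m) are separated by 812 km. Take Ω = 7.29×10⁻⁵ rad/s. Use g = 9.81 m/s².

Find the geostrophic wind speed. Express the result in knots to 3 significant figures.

Coriolis parameter at 46°N:
f = 2Ω sin φ = 2 × 7.29×10⁻⁵ × sin 46° = 1.05×10⁻⁴ s⁻¹
Height gradient: |∂Z/∂n| = 60 m / 812000 m = 7.39×10⁻⁵
On a pressure surface, geostrophic balance gives V_g = (g/f)|∂Z/∂n|:
V_g = 9.81 × 7.39×10⁻⁵ / 1.05×10⁻⁴ = 6.91 m/s
Converting: 6.91 m/s × 1.944 = 13.4 knots

13.4 knots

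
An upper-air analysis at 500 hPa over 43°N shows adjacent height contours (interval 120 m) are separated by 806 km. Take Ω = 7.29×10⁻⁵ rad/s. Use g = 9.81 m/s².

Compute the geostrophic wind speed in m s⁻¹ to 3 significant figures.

14.7 m s⁻¹

Coriolis parameter at 43°N:
f = 2Ω sin φ = 2 × 7.29×10⁻⁵ × sin 43° = 9.94×10⁻⁵ s⁻¹
Height gradient: |∂Z/∂n| = 120 m / 806000 m = 1.49×10⁻⁴
On a pressure surface, geostrophic balance gives V_g = (g/f)|∂Z/∂n|:
V_g = 9.81 × 1.49×10⁻⁴ / 9.94×10⁻⁵ = 14.7 m/s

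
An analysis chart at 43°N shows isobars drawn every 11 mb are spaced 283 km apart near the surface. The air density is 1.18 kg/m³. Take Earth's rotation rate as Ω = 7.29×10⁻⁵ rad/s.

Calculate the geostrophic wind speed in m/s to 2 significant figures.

33 m/s

Coriolis parameter at 43°N:
f = 2Ω sin φ = 2 × 7.29×10⁻⁵ × sin 43° = 9.94×10⁻⁵ s⁻¹
Pressure gradient: |∂P/∂n| = 1100 Pa / 283000 m = 3.89×10⁻³ Pa/m
Geostrophic balance (pressure-gradient force = Coriolis force):
V_g = (1/(fρ)) |∂P/∂n| = 3.89×10⁻³ / (9.94×10⁻⁵ × 1.18) = 33.1 m/s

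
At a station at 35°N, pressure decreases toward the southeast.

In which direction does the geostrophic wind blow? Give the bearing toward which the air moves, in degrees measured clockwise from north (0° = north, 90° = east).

225°

The pressure-gradient force points toward the southeast (bearing 135°).
Geostrophic balance: in the Northern Hemisphere the Coriolis force deflects motion to the right, so the geostrophic wind blows 90° to the right of the pressure-gradient force (low pressure on the left).
Rotating 135° by 90° clockwise gives 225° — the wind blows toward the southwest.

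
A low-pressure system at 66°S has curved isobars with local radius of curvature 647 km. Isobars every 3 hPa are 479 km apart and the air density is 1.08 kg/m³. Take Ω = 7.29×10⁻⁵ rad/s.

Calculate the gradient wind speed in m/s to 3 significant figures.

Coriolis parameter at 66°S:
f = 2Ω sin φ = 2 × 7.29×10⁻⁵ × sin 66° = 1.33×10⁻⁴ s⁻¹
Pressure gradient: |∂P/∂n| = 300 Pa / 479000 m = 6.26×10⁻⁴ Pa/m
Geostrophic speed: V_g = |∂P/∂n|/(fρ) = 6.26×10⁻⁴/(1.33×10⁻⁴ × 1.08) = 4.35 m/s
Around a low, centrifugal force acts outward with Coriolis, so pressure-gradient force balances both:
(1/ρ)|∂P/∂n| = fV + V²/R  →  V² + fR·V − fR·V_g = 0
With fR = 1.33×10⁻⁴ × 647×10³ m = 86.2 m/s:
V = [−fR + √((fR)² + 4 fR V_g)]/2 = [−86.2 + √(86.2² + 4×86.2×4.35)]/2 = 4.15 m/s
Subgeostrophic (V < V_g = 4.35 m/s), as expected around a low.

4.15 m/s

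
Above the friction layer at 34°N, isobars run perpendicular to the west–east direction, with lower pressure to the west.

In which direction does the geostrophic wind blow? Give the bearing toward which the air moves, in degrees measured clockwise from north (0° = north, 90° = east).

The pressure-gradient force points toward the west (bearing 270°).
Geostrophic balance: in the Northern Hemisphere the Coriolis force deflects motion to the right, so the geostrophic wind blows 90° to the right of the pressure-gradient force (low pressure on the left).
Rotating 270° by 90° clockwise gives 000° — the wind blows toward the north.

000°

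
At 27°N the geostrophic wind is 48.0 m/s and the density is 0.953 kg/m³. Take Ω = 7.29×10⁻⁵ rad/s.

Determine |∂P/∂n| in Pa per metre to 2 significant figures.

Coriolis parameter at 27°N:
f = 2Ω sin φ = 2 × 7.29×10⁻⁵ × sin 27° = 6.62×10⁻⁵ s⁻¹
Geostrophic balance rearranged: |∂P/∂n| = f ρ V_g
|∂P/∂n| = 6.62×10⁻⁵ × 0.953 × 48.0 = 3.03×10⁻³ Pa/m

3.0×10⁻³ Pa/m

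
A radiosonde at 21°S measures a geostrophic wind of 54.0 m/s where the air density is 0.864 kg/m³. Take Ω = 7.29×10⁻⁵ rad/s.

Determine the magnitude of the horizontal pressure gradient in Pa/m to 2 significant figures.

Coriolis parameter at 21°S:
f = 2Ω sin φ = 2 × 7.29×10⁻⁵ × sin 21° = 5.23×10⁻⁵ s⁻¹
Geostrophic balance rearranged: |∂P/∂n| = f ρ V_g
|∂P/∂n| = 5.23×10⁻⁵ × 0.864 × 54.0 = 2.44×10⁻³ Pa/m

2.4×10⁻³ Pa/m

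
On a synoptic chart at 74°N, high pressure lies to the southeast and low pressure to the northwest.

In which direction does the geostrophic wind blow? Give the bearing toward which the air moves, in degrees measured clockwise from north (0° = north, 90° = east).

045°

The pressure-gradient force points toward the northwest (bearing 315°).
Geostrophic balance: in the Northern Hemisphere the Coriolis force deflects motion to the right, so the geostrophic wind blows 90° to the right of the pressure-gradient force (low pressure on the left).
Rotating 315° by 90° clockwise gives 045° — the wind blows toward the northeast.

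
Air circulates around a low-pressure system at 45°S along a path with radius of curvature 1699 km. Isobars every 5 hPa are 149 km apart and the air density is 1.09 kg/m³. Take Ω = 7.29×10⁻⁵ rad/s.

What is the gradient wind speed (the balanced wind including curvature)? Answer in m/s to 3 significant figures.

26.0 m/s

Coriolis parameter at 45°S:
f = 2Ω sin φ = 2 × 7.29×10⁻⁵ × sin 45° = 1.03×10⁻⁴ s⁻¹
Pressure gradient: |∂P/∂n| = 500 Pa / 149000 m = 3.36×10⁻³ Pa/m
Geostrophic speed: V_g = |∂P/∂n|/(fρ) = 3.36×10⁻³/(1.03×10⁻⁴ × 1.09) = 29.9 m/s
Around a low, centrifugal force acts outward with Coriolis, so pressure-gradient force balances both:
(1/ρ)|∂P/∂n| = fV + V²/R  →  V² + fR·V − fR·V_g = 0
With fR = 1.03×10⁻⁴ × 1699×10³ m = 175 m/s:
V = [−fR + √((fR)² + 4 fR V_g)]/2 = [−175 + √(175² + 4×175×29.9)]/2 = 26 m/s
Subgeostrophic (V < V_g = 29.9 m/s), as expected around a low.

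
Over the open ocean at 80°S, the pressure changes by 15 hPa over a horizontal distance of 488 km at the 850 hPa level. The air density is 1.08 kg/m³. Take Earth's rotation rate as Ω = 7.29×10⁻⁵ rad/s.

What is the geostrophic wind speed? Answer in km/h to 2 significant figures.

Coriolis parameter at 80°S:
f = 2Ω sin φ = 2 × 7.29×10⁻⁵ × sin 80° = 1.44×10⁻⁴ s⁻¹
Pressure gradient: |∂P/∂n| = 1500 Pa / 488000 m = 3.07×10⁻³ Pa/m
Geostrophic balance (pressure-gradient force = Coriolis force):
V_g = (1/(fρ)) |∂P/∂n| = 3.07×10⁻³ / (1.44×10⁻⁴ × 1.08) = 19.8 m/s
Converting: 19.8 m/s × 3.6 = 71 km/h

71 km/h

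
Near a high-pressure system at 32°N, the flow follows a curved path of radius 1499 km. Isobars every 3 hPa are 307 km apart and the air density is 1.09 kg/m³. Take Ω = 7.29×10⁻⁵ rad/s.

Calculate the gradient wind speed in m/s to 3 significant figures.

Coriolis parameter at 32°N:
f = 2Ω sin φ = 2 × 7.29×10⁻⁵ × sin 32° = 7.73×10⁻⁵ s⁻¹
Pressure gradient: |∂P/∂n| = 300 Pa / 307000 m = 9.77×10⁻⁴ Pa/m
Geostrophic speed: V_g = |∂P/∂n|/(fρ) = 9.77×10⁻⁴/(7.73×10⁻⁵ × 1.09) = 11.6 m/s
Around a high, pressure-gradient force acts outward with centrifugal, so Coriolis balances both:
fV = (1/ρ)|∂P/∂n| + V²/R  →  V² − fR·V + fR·V_g = 0
With fR = 7.73×10⁻⁵ × 1499×10³ m = 116 m/s:
V = [fR − √((fR)² − 4 fR V_g)]/2 = [116 − √(116² − 4×116×11.6)]/2 = 13.1 m/s
Supergeostrophic (V > V_g = 11.6 m/s), as expected around a high.

13.1 m/s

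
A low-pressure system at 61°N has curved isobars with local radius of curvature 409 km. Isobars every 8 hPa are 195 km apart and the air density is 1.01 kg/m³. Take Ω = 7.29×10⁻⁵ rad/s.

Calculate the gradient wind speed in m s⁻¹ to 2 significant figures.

Coriolis parameter at 61°N:
f = 2Ω sin φ = 2 × 7.29×10⁻⁵ × sin 61° = 1.28×10⁻⁴ s⁻¹
Pressure gradient: |∂P/∂n| = 800 Pa / 195000 m = 4.10×10⁻³ Pa/m
Geostrophic speed: V_g = |∂P/∂n|/(fρ) = 4.10×10⁻³/(1.28×10⁻⁴ × 1.01) = 31.9 m/s
Around a low, centrifugal force acts outward with Coriolis, so pressure-gradient force balances both:
(1/ρ)|∂P/∂n| = fV + V²/R  →  V² + fR·V − fR·V_g = 0
With fR = 1.28×10⁻⁴ × 409×10³ m = 52.2 m/s:
V = [−fR + √((fR)² + 4 fR V_g)]/2 = [−52.2 + √(52.2² + 4×52.2×31.9)]/2 = 22.3 m/s
Subgeostrophic (V < V_g = 31.9 m/s), as expected around a low.

22 m s⁻¹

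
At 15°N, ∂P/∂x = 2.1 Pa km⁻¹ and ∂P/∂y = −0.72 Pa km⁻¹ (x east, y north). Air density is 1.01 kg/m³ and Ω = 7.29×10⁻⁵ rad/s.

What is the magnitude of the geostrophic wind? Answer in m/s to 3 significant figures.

58.2 m/s

Coriolis parameter at 15°N:
f = 2Ω sin φ = 2 × 7.29×10⁻⁵ × sin 15° = 3.77×10⁻⁵ s⁻¹
Component geostrophic relations (x east, y north):
u_g = −(1/(fρ)) ∂P/∂y,  v_g = (1/(fρ)) ∂P/∂x
u_g = −(−0.72×10⁻³)/(3.77×10⁻⁵ × 1.01) = 18.9 m/s;  v_g = (2.1×10⁻³)/(3.77×10⁻⁵ × 1.01) = 55.1 m/s
|V_g| = √(u_g² + v_g²) = 58.2 m/s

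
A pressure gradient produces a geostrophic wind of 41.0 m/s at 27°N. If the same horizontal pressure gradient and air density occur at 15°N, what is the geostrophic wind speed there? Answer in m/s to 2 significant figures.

With the same pressure gradient and density, V_g ∝ 1/f ∝ 1/sin φ.
V₂ = V₁ · sin φ₁ / sin φ₂ = 41.0 × sin 27° / sin 15°
V₂ = 41.0 × 0.4540/0.2588 = 72 m/s

72 m/s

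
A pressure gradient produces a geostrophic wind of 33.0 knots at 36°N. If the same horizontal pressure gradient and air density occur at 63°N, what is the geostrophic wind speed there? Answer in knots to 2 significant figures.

22 knots

With the same pressure gradient and density, V_g ∝ 1/f ∝ 1/sin φ.
V₂ = V₁ · sin φ₁ / sin φ₂ = 33.0 × sin 36° / sin 63°
V₂ = 33.0 × 0.5878/0.8910 = 22 knots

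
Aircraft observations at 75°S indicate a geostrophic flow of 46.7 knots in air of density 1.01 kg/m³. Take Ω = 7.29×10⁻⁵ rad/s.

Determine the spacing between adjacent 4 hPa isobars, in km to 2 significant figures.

Coriolis parameter at 75°S:
f = 2Ω sin φ = 2 × 7.29×10⁻⁵ × sin 75° = 1.41×10⁻⁴ s⁻¹
Wind speed in SI: 46.7 knots = 24.0 m/s
Geostrophic balance rearranged: |∂P/∂n| = f ρ V_g
|∂P/∂n| = 1.41×10⁻⁴ × 1.01 × 24.0 = 3.42×10⁻³ Pa/m
Isobar spacing: Δn = ΔP/|∂P/∂n| = 400 Pa / 3.42×10⁻³ Pa/m = 117053 m ≈ 120 km

120 km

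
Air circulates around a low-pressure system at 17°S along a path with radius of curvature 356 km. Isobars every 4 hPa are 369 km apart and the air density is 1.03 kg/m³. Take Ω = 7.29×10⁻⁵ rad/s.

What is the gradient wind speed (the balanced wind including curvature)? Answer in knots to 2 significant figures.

Coriolis parameter at 17°S:
f = 2Ω sin φ = 2 × 7.29×10⁻⁵ × sin 17° = 4.26×10⁻⁵ s⁻¹
Pressure gradient: |∂P/∂n| = 400 Pa / 369000 m = 1.08×10⁻³ Pa/m
Geostrophic speed: V_g = |∂P/∂n|/(fρ) = 1.08×10⁻³/(4.26×10⁻⁵ × 1.03) = 24.7 m/s
Around a low, centrifugal force acts outward with Coriolis, so pressure-gradient force balances both:
(1/ρ)|∂P/∂n| = fV + V²/R  →  V² + fR·V − fR·V_g = 0
With fR = 4.26×10⁻⁵ × 356×10³ m = 15.2 m/s:
V = [−fR + √((fR)² + 4 fR V_g)]/2 = [−15.2 + √(15.2² + 4×15.2×24.7)]/2 = 13.2 m/s
Subgeostrophic (V < V_g = 24.7 m/s), as expected around a low.
Converting: 13.2 m/s × 1.944 = 26 knots

26 knots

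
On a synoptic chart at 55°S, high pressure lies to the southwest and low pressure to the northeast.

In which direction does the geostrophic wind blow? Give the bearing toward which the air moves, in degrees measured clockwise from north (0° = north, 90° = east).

315°

The pressure-gradient force points toward the northeast (bearing 045°).
Geostrophic balance: in the Southern Hemisphere the Coriolis force deflects motion to the left, so the geostrophic wind blows 90° to the left of the pressure-gradient force (low pressure on the right).
Rotating 045° by 90° counterclockwise gives 315° — the wind blows toward the northwest.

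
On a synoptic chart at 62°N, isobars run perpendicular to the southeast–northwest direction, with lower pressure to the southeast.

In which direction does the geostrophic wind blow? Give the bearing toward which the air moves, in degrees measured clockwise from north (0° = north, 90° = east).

The pressure-gradient force points toward the southeast (bearing 135°).
Geostrophic balance: in the Northern Hemisphere the Coriolis force deflects motion to the right, so the geostrophic wind blows 90° to the right of the pressure-gradient force (low pressure on the left).
Rotating 135° by 90° clockwise gives 225° — the wind blows toward the southwest.

225°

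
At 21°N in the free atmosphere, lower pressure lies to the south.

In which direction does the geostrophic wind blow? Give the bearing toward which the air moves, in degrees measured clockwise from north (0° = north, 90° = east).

270°

The pressure-gradient force points toward the south (bearing 180°).
Geostrophic balance: in the Northern Hemisphere the Coriolis force deflects motion to the right, so the geostrophic wind blows 90° to the right of the pressure-gradient force (low pressure on the left).
Rotating 180° by 90° clockwise gives 270° — the wind blows toward the west.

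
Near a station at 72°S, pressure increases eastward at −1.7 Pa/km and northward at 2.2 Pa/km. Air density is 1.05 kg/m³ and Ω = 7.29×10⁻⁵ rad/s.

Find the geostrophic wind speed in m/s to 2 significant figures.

Coriolis parameter at 72°S:
f = 2Ω sin φ = 2 × 7.29×10⁻⁵ × sin 72° = 1.39×10⁻⁴ s⁻¹
In the Southern Hemisphere f is negative: f = −1.39×10⁻⁴ s⁻¹.
Component geostrophic relations (x east, y north):
u_g = −(1/(fρ)) ∂P/∂y,  v_g = (1/(fρ)) ∂P/∂x
u_g = −(2.2×10⁻³)/(−1.39×10⁻⁴ × 1.05) = 15.1 m/s;  v_g = (−1.7×10⁻³)/(−1.39×10⁻⁴ × 1.05) = 11.7 m/s
|V_g| = √(u_g² + v_g²) = 19.1 m/s

19 m/s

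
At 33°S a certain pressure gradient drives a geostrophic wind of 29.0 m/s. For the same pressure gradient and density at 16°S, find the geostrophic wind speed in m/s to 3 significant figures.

With the same pressure gradient and density, V_g ∝ 1/f ∝ 1/sin φ.
V₂ = V₁ · sin φ₁ / sin φ₂ = 29.0 × sin 33° / sin 16°
V₂ = 29.0 × 0.5446/0.2756 = 57.3 m/s

57.3 m/s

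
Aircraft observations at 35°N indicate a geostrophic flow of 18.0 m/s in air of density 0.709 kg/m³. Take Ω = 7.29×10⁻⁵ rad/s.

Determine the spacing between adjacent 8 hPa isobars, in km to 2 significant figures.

750 km

Coriolis parameter at 35°N:
f = 2Ω sin φ = 2 × 7.29×10⁻⁵ × sin 35° = 8.36×10⁻⁵ s⁻¹
Geostrophic balance rearranged: |∂P/∂n| = f ρ V_g
|∂P/∂n| = 8.36×10⁻⁵ × 0.709 × 18.0 = 1.07×10⁻³ Pa/m
Isobar spacing: Δn = ΔP/|∂P/∂n| = 800 Pa / 1.07×10⁻³ Pa/m = 749588 m ≈ 750 km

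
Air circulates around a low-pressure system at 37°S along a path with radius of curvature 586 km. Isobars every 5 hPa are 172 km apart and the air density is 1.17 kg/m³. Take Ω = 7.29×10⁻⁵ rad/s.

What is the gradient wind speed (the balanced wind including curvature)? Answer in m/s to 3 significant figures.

Coriolis parameter at 37°S:
f = 2Ω sin φ = 2 × 7.29×10⁻⁵ × sin 37° = 8.77×10⁻⁵ s⁻¹
Pressure gradient: |∂P/∂n| = 500 Pa / 172000 m = 2.91×10⁻³ Pa/m
Geostrophic speed: V_g = |∂P/∂n|/(fρ) = 2.91×10⁻³/(8.77×10⁻⁵ × 1.17) = 28.3 m/s
Around a low, centrifugal force acts outward with Coriolis, so pressure-gradient force balances both:
(1/ρ)|∂P/∂n| = fV + V²/R  →  V² + fR·V − fR·V_g = 0
With fR = 8.77×10⁻⁵ × 586×10³ m = 51.4 m/s:
V = [−fR + √((fR)² + 4 fR V_g)]/2 = [−51.4 + √(51.4² + 4×51.4×28.3)]/2 = 20.3 m/s
Subgeostrophic (V < V_g = 28.3 m/s), as expected around a low.

20.3 m/s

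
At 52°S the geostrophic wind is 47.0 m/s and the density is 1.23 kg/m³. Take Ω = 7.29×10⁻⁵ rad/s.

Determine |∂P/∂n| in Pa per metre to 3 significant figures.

Coriolis parameter at 52°S:
f = 2Ω sin φ = 2 × 7.29×10⁻⁵ × sin 52° = 1.15×10⁻⁴ s⁻¹
Geostrophic balance rearranged: |∂P/∂n| = f ρ V_g
|∂P/∂n| = 1.15×10⁻⁴ × 1.23 × 47.0 = 6.64×10⁻³ Pa/m

6.64×10⁻³ Pa/m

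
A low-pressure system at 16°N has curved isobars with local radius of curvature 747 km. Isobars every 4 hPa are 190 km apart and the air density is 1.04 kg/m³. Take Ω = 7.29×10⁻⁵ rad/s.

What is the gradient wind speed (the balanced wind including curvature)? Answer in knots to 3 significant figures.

Coriolis parameter at 16°N:
f = 2Ω sin φ = 2 × 7.29×10⁻⁵ × sin 16° = 4.02×10⁻⁵ s⁻¹
Pressure gradient: |∂P/∂n| = 400 Pa / 190000 m = 2.11×10⁻³ Pa/m
Geostrophic speed: V_g = |∂P/∂n|/(fρ) = 2.11×10⁻³/(4.02×10⁻⁵ × 1.04) = 50.4 m/s
Around a low, centrifugal force acts outward with Coriolis, so pressure-gradient force balances both:
(1/ρ)|∂P/∂n| = fV + V²/R  →  V² + fR·V − fR·V_g = 0
With fR = 4.02×10⁻⁵ × 747×10³ m = 30.0 m/s:
V = [−fR + √((fR)² + 4 fR V_g)]/2 = [−30.0 + √(30.0² + 4×30.0×50.4)]/2 = 26.7 m/s
Subgeostrophic (V < V_g = 50.4 m/s), as expected around a low.
Converting: 26.7 m/s × 1.944 = 51.8 knots

51.8 knots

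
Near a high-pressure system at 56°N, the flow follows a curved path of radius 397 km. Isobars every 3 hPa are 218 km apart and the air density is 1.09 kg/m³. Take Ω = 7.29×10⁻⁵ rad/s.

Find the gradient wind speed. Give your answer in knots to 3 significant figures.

Coriolis parameter at 56°N:
f = 2Ω sin φ = 2 × 7.29×10⁻⁵ × sin 56° = 1.21×10⁻⁴ s⁻¹
Pressure gradient: |∂P/∂n| = 300 Pa / 218000 m = 1.38×10⁻³ Pa/m
Geostrophic speed: V_g = |∂P/∂n|/(fρ) = 1.38×10⁻³/(1.21×10⁻⁴ × 1.09) = 10.4 m/s
Around a high, pressure-gradient force acts outward with centrifugal, so Coriolis balances both:
fV = (1/ρ)|∂P/∂n| + V²/R  →  V² − fR·V + fR·V_g = 0
With fR = 1.21×10⁻⁴ × 397×10³ m = 48.0 m/s:
V = [fR − √((fR)² − 4 fR V_g)]/2 = [48.0 − √(48.0² − 4×48.0×10.4)]/2 = 15.4 m/s
Supergeostrophic (V > V_g = 10.4 m/s), as expected around a high.
Converting: 15.4 m/s × 1.944 = 29.9 knots

29.9 knots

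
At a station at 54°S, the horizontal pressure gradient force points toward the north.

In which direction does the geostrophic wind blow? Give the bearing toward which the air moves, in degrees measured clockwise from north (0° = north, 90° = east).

270°

The pressure-gradient force points toward the north (bearing 000°).
Geostrophic balance: in the Southern Hemisphere the Coriolis force deflects motion to the left, so the geostrophic wind blows 90° to the left of the pressure-gradient force (low pressure on the right).
Rotating 000° by 90° counterclockwise gives 270° — the wind blows toward the west.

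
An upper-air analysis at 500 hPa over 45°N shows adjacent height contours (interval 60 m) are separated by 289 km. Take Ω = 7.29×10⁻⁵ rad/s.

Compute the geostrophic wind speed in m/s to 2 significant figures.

20 m/s

Coriolis parameter at 45°N:
f = 2Ω sin φ = 2 × 7.29×10⁻⁵ × sin 45° = 1.03×10⁻⁴ s⁻¹
Height gradient: |∂Z/∂n| = 60 m / 289000 m = 2.08×10⁻⁴
On a pressure surface, geostrophic balance gives V_g = (g/f)|∂Z/∂n|:
V_g = 9.81 × 2.08×10⁻⁴ / 1.03×10⁻⁴ = 19.8 m/s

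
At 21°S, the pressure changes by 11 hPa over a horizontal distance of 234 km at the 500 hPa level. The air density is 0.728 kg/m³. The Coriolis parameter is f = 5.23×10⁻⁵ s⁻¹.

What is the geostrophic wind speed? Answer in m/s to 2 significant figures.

Pressure gradient: |∂P/∂n| = 1100 Pa / 234000 m = 4.70×10⁻³ Pa/m
Geostrophic balance (pressure-gradient force = Coriolis force):
V_g = (1/(fρ)) |∂P/∂n| = 4.70×10⁻³ / (5.23×10⁻⁵ × 0.728) = 123 m/s

120 m/s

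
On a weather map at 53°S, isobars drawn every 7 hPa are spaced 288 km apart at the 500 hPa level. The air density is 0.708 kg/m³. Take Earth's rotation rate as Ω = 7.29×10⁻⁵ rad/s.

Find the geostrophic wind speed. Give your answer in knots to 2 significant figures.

57 knots

Coriolis parameter at 53°S:
f = 2Ω sin φ = 2 × 7.29×10⁻⁵ × sin 53° = 1.16×10⁻⁴ s⁻¹
Pressure gradient: |∂P/∂n| = 700 Pa / 288000 m = 2.43×10⁻³ Pa/m
Geostrophic balance (pressure-gradient force = Coriolis force):
V_g = (1/(fρ)) |∂P/∂n| = 2.43×10⁻³ / (1.16×10⁻⁴ × 0.708) = 29.5 m/s
Converting: 29.5 m/s × 1.944 = 57 knots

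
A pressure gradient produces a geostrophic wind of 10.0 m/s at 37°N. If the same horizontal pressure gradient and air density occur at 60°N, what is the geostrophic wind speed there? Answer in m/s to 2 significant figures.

6.9 m/s

With the same pressure gradient and density, V_g ∝ 1/f ∝ 1/sin φ.
V₂ = V₁ · sin φ₁ / sin φ₂ = 10.0 × sin 37° / sin 60°
V₂ = 10.0 × 0.6018/0.8660 = 6.9 m/s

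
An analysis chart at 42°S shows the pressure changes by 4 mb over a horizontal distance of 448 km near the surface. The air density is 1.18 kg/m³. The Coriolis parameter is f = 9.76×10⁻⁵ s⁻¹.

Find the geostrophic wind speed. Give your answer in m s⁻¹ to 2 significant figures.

7.8 m s⁻¹

Pressure gradient: |∂P/∂n| = 400 Pa / 448000 m = 8.93×10⁻⁴ Pa/m
Geostrophic balance (pressure-gradient force = Coriolis force):
V_g = (1/(fρ)) |∂P/∂n| = 8.93×10⁻⁴ / (9.76×10⁻⁵ × 1.18) = 7.75 m/s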